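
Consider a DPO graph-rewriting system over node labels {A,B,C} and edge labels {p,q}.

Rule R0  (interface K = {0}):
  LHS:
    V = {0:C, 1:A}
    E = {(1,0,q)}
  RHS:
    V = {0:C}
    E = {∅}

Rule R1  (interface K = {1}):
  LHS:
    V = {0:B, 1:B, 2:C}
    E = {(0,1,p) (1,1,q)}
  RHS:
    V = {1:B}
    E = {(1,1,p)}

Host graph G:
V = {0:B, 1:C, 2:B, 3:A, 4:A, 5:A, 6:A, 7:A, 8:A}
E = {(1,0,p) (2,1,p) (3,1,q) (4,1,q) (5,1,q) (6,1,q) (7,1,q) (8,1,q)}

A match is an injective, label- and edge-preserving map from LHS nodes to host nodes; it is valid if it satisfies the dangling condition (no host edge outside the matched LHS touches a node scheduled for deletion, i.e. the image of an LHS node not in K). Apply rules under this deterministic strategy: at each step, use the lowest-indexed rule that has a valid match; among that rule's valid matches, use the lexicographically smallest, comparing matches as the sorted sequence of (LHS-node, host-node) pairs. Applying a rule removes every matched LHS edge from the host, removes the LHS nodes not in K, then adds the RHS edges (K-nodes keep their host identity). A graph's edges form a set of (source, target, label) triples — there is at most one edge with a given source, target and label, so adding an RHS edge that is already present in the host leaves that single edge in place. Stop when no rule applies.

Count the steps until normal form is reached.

start.  V:9 E:8  edges: 1-p->0 2-p->1 3-q->1 4-q->1 5-q->1 6-q->1 7-q->1 8-q->1
1. fire R0 via {0↦1, 1↦3}  →  V:8 E:7  edges: 1-p->0 2-p->1 4-q->1 5-q->1 6-q->1 7-q->1 8-q->1
2. fire R0 via {0↦1, 1↦4}  →  V:7 E:6  edges: 1-p->0 2-p->1 5-q->1 6-q->1 7-q->1 8-q->1
3. fire R0 via {0↦1, 1↦5}  →  V:6 E:5  edges: 1-p->0 2-p->1 6-q->1 7-q->1 8-q->1
4. fire R0 via {0↦1, 1↦6}  →  V:5 E:4  edges: 1-p->0 2-p->1 7-q->1 8-q->1
5. fire R0 via {0↦1, 1↦7}  →  V:4 E:3  edges: 1-p->0 2-p->1 8-q->1
6. fire R0 via {0↦1, 1↦8}  →  V:3 E:2  edges: 1-p->0 2-p->1
normal form: no rule applies after step 6

Answer: 6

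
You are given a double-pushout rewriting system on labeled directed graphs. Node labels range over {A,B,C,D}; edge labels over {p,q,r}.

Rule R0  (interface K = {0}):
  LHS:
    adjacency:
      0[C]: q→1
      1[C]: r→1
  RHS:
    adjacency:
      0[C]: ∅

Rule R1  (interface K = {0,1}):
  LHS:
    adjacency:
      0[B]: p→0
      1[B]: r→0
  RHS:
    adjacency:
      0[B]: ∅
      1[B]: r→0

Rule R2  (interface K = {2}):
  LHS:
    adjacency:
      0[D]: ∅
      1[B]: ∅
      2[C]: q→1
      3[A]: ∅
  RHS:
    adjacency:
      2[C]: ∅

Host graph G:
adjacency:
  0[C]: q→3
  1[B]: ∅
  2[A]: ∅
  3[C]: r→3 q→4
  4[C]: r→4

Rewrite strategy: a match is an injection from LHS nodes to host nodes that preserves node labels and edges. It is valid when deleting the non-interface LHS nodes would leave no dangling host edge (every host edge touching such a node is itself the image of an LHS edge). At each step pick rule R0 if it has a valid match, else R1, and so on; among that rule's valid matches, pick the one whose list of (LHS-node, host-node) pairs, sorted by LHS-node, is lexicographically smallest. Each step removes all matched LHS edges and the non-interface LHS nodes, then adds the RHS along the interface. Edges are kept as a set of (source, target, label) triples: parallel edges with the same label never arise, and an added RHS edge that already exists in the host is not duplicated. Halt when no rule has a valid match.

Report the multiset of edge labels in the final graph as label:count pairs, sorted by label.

Answer: (no edges)

Steps:
start.  V:5 E:4  edges: 0-q->3 3-r->3 3-q->4 4-r->4
1. fire R0 via {0↦3, 1↦4}  →  V:4 E:2  edges: 0-q->3 3-r->3
2. fire R0 via {0↦0, 1↦3}  →  V:3 E:0  edges: ∅
normal form: no rule applies after step 2
NF edges: []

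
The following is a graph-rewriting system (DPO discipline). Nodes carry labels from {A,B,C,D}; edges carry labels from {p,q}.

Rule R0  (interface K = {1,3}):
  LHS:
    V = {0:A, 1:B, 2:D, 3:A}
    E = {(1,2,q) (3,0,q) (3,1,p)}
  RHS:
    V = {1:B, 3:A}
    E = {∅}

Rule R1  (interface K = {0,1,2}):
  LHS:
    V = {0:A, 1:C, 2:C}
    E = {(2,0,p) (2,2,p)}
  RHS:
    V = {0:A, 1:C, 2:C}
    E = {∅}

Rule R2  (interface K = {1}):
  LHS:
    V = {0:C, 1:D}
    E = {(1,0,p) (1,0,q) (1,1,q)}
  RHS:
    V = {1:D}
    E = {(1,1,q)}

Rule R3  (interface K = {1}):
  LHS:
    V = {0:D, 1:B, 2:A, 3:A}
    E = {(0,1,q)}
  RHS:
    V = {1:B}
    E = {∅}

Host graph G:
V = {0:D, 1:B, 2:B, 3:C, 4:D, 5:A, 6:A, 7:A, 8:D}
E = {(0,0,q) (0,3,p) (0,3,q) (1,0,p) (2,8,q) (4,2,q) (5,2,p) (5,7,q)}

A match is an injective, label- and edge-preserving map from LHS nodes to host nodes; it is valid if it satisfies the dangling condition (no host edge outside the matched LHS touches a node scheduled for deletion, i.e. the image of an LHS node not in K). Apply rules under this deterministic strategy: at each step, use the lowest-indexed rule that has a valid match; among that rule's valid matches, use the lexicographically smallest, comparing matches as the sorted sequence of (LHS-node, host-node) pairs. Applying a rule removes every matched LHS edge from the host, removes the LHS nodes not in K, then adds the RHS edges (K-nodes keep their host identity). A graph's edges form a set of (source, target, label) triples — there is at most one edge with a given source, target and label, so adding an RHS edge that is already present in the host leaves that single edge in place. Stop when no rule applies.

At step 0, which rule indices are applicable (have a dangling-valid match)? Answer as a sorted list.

R0: 1 valid match — {0↦7, 1↦2, 2↦8, 3↦5}
R1: no valid match — LHS pattern not found
R2: 1 valid match — {0↦3, 1↦0}
R3: no valid match — 6 raw matches, all fail dangling condition

Answer: [R0,R2]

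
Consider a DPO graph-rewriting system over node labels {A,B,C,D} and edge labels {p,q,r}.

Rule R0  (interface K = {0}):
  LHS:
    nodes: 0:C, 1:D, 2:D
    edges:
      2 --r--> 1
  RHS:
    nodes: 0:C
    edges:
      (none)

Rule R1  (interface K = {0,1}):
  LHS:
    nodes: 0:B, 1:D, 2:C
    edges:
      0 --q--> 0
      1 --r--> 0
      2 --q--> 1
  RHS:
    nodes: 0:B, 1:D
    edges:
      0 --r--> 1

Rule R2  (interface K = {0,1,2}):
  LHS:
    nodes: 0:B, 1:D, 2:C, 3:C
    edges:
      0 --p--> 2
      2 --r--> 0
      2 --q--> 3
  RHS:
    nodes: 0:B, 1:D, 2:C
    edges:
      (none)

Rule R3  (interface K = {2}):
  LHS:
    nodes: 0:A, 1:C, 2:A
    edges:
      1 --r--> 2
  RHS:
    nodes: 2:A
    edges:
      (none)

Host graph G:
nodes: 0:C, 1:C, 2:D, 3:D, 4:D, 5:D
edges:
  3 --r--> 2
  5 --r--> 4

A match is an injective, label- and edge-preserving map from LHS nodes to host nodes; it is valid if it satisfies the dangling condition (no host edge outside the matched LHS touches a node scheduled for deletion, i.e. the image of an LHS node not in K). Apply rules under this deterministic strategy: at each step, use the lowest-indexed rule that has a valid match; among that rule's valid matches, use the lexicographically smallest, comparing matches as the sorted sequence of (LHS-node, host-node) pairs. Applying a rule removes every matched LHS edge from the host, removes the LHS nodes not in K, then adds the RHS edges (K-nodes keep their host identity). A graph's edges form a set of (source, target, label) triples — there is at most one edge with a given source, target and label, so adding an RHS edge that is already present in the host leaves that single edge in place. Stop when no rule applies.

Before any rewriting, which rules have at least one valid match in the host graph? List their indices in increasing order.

R0: 4 valid matches — {0↦0, 1↦2, 2↦3}, {0↦0, 1↦4, 2↦5}, {0↦1, 1↦2, 2↦3} (+1 more)
R1: no valid match — LHS pattern not found
R2: no valid match — LHS pattern not found
R3: no valid match — LHS pattern not found

Answer: [R0]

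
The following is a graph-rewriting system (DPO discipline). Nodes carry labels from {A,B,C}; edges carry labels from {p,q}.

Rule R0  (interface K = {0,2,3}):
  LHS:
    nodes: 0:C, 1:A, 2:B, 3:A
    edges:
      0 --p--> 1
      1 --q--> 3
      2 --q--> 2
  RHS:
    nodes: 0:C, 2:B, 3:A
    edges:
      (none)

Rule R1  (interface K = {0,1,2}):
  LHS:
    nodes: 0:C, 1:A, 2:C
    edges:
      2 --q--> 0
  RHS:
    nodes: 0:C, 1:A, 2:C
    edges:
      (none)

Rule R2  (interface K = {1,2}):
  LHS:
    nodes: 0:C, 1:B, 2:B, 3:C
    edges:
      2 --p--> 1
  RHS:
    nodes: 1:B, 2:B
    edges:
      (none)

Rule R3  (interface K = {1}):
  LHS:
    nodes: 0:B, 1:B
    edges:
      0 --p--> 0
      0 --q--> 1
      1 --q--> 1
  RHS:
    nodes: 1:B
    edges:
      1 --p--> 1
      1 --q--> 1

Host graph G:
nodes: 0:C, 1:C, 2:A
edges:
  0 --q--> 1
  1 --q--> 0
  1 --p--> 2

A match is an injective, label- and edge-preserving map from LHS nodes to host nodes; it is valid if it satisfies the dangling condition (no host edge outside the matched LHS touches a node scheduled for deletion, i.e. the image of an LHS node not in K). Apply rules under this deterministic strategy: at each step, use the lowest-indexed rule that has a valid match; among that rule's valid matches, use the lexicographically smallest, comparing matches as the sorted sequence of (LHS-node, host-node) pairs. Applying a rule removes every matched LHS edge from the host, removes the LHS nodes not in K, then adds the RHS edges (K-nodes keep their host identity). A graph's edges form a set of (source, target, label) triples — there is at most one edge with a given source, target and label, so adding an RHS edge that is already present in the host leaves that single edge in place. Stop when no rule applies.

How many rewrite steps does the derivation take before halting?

Answer: 2

Rewrite trace:
[0] host  ⇒  3 nodes, 3 edges  {0-q->1 1-q->0 1-p->2}
[1] R1 @ {0↦0, 1↦2, 2↦1}  ⇒  3 nodes, 2 edges  {0-q->1 1-p->2}
[2] R1 @ {0↦1, 1↦2, 2↦0}  ⇒  3 nodes, 1 edges  {1-p->2}
normal form: no rule applies after step 2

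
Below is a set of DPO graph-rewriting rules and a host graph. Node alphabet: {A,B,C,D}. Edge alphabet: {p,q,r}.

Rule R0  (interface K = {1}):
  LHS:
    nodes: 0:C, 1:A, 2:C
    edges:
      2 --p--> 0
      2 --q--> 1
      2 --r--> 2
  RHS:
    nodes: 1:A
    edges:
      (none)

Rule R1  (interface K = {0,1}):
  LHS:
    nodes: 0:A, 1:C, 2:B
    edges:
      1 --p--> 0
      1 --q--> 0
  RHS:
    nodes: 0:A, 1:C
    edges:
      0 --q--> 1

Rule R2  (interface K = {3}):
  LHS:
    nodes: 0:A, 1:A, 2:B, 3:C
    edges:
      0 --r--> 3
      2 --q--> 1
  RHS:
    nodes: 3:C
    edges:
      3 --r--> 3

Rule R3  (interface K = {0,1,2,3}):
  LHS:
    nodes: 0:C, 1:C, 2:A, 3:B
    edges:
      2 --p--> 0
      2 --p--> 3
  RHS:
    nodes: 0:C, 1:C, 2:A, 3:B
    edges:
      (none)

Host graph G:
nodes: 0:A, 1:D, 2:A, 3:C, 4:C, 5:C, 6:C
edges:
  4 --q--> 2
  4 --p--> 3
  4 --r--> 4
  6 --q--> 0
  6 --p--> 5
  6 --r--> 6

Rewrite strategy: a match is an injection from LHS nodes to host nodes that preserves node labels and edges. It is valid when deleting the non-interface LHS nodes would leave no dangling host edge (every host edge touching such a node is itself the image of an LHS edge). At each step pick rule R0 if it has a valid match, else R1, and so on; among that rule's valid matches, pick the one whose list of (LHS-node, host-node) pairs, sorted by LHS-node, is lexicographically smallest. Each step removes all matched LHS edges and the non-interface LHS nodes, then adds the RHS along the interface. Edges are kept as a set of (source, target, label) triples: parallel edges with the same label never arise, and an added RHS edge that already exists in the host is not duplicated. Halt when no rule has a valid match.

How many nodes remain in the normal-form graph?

start.  V:7 E:6  edges: 4-q->2 4-p->3 4-r->4 6-q->0 6-p->5 6-r->6
1. fire R0 via {0↦3, 1↦2, 2↦4}  →  V:5 E:3  edges: 6-q->0 6-p->5 6-r->6
2. fire R0 via {0↦5, 1↦0, 2↦6}  →  V:3 E:0  edges: ∅
halt: no rule applies after step 2
NF nodes: {0:A, 1:D, 2:A}

Answer: 3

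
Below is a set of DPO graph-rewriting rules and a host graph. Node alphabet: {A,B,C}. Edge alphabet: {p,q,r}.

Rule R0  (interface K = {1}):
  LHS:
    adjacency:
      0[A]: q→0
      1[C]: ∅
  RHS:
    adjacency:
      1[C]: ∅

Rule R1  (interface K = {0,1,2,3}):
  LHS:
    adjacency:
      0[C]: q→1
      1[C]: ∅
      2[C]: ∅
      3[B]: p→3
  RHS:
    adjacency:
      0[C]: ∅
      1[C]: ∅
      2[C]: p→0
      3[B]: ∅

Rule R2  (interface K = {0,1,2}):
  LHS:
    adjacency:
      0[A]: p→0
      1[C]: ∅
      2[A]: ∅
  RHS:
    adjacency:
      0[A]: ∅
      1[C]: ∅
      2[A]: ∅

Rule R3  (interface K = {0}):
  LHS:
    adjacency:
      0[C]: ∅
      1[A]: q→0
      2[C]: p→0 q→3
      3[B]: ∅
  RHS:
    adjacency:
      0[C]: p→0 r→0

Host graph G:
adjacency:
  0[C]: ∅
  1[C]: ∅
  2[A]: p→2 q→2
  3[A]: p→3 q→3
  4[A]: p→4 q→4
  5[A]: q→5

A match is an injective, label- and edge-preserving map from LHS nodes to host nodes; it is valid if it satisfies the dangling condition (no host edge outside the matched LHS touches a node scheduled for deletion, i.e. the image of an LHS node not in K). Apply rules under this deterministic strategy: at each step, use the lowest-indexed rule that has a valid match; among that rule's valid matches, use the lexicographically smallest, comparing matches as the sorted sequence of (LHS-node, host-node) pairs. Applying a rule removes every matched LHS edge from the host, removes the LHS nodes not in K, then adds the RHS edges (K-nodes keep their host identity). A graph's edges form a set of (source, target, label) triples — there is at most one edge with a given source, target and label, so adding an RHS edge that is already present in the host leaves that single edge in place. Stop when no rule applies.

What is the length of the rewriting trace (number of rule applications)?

Answer: 5

Rewrite trace:
initial: |V|=6 |E|=7  E = 2-p->2 2-q->2 3-p->3 3-q->3 4-p->4 4-q->4 5-q->5
step 1: apply R0 at {0↦5, 1↦0}  → |V|=5 |E|=6  E = 2-p->2 2-q->2 3-p->3 3-q->3 4-p->4 4-q->4
step 2: apply R2 at {0↦2, 1↦0, 2↦3}  → |V|=5 |E|=5  E = 2-q->2 3-p->3 3-q->3 4-p->4 4-q->4
step 3: apply R0 at {0↦2, 1↦0}  → |V|=4 |E|=4  E = 3-p->3 3-q->3 4-p->4 4-q->4
step 4: apply R2 at {0↦3, 1↦0, 2↦4}  → |V|=4 |E|=3  E = 3-q->3 4-p->4 4-q->4
step 5: apply R0 at {0↦3, 1↦0}  → |V|=3 |E|=2  E = 4-p->4 4-q->4
halt: no rule applies after step 5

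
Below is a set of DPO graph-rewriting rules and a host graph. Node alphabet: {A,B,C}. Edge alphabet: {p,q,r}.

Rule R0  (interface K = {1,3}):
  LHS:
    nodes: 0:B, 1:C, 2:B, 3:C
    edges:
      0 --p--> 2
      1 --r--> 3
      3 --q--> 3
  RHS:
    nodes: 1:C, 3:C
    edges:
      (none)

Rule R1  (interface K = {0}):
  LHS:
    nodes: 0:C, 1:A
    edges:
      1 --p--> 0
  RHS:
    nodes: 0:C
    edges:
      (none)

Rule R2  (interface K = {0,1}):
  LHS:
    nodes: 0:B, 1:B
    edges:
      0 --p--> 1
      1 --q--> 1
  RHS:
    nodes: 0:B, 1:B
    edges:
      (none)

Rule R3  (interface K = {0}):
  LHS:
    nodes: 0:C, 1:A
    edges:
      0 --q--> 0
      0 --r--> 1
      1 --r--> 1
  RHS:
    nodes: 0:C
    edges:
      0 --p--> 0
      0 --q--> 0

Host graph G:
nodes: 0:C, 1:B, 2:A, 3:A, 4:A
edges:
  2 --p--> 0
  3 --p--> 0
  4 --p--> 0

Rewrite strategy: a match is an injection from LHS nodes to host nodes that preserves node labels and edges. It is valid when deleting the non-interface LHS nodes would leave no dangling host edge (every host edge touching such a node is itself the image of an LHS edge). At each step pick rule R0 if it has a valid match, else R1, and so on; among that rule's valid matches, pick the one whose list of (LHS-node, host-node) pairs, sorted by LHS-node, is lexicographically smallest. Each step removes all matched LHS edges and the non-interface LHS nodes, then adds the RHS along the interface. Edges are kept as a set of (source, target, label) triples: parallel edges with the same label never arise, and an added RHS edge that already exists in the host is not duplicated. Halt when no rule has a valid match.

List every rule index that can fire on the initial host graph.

R0: no valid match — LHS pattern not found
R1: 3 valid matches — {0↦0, 1↦2}, {0↦0, 1↦3}, {0↦0, 1↦4}
R2: no valid match — LHS pattern not found
R3: no valid match — LHS pattern not found

Answer: [R1]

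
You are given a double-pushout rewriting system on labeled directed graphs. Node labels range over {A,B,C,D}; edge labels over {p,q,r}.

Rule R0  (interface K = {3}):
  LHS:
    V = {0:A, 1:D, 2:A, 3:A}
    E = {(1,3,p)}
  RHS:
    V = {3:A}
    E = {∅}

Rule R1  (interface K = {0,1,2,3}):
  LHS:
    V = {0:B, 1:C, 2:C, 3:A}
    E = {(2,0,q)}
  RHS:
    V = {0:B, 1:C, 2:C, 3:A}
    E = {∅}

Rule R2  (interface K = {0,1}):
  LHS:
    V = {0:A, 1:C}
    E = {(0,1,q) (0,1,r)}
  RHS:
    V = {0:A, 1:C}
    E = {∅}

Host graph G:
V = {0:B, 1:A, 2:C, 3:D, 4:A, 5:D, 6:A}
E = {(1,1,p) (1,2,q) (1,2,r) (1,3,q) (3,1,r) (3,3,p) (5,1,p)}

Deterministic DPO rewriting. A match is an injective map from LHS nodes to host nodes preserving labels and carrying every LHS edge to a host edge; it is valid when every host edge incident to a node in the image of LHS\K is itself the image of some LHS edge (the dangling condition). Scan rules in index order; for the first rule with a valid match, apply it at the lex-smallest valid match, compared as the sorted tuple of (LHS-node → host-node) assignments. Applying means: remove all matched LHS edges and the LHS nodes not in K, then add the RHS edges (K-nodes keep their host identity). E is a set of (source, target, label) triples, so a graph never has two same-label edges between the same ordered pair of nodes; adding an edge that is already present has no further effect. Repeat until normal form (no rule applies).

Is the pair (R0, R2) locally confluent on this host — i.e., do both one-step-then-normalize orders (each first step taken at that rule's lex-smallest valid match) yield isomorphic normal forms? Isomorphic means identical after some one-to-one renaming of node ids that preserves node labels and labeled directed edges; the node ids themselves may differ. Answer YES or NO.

Answer: YES

Steps:
branch R0-first: apply at {0↦4, 1↦5, 2↦6, 3↦1} → |E|=6, then 1 more step(s) → NF |V|=4 |E|=4 V={0:B, 1:A, 2:C, 3:D} E=1-p->1 1-q->3 3-r->1 3-p->3
branch R2-first: apply at {0↦1, 1↦2} → |E|=5, then 1 more step(s) → NF |V|=4 |E|=4 V={0:B, 1:A, 2:C, 3:D} E=1-p->1 1-q->3 3-r->1 3-p->3
graphs isomorphic (equal up to label-preserving node renaming)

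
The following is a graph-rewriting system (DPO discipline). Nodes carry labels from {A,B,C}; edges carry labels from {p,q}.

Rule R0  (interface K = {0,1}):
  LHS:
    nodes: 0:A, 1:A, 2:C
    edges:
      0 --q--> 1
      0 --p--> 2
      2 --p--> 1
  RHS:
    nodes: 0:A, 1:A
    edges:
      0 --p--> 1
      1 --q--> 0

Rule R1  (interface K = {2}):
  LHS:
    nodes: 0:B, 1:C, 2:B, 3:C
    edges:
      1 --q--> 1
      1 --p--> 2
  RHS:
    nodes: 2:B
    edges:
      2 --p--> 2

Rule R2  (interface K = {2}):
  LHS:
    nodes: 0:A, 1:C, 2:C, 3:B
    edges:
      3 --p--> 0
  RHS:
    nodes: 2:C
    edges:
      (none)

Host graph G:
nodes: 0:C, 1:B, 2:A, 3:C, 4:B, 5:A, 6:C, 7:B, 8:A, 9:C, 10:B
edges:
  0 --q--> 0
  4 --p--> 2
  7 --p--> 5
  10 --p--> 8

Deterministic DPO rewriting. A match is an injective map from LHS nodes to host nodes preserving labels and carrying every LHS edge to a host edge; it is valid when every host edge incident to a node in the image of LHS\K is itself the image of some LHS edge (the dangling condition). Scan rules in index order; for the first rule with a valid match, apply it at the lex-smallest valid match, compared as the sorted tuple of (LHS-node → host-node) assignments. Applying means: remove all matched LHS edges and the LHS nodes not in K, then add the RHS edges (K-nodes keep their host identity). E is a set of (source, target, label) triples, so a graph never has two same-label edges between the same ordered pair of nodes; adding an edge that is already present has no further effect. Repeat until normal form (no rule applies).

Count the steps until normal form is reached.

Answer: 3

Steps:
start.  V:11 E:4  edges: 0-q->0 4-p->2 7-p->5 10-p->8
1. fire R2 via {0↦2, 1↦3, 2↦0, 3↦4}  →  V:8 E:3  edges: 0-q->0 7-p->5 10-p->8
2. fire R2 via {0↦5, 1↦6, 2↦0, 3↦7}  →  V:5 E:2  edges: 0-q->0 10-p->8
3. fire R2 via {0↦8, 1↦9, 2↦0, 3↦10}  →  V:2 E:1  edges: 0-q->0
final graph: no rule applies after step 3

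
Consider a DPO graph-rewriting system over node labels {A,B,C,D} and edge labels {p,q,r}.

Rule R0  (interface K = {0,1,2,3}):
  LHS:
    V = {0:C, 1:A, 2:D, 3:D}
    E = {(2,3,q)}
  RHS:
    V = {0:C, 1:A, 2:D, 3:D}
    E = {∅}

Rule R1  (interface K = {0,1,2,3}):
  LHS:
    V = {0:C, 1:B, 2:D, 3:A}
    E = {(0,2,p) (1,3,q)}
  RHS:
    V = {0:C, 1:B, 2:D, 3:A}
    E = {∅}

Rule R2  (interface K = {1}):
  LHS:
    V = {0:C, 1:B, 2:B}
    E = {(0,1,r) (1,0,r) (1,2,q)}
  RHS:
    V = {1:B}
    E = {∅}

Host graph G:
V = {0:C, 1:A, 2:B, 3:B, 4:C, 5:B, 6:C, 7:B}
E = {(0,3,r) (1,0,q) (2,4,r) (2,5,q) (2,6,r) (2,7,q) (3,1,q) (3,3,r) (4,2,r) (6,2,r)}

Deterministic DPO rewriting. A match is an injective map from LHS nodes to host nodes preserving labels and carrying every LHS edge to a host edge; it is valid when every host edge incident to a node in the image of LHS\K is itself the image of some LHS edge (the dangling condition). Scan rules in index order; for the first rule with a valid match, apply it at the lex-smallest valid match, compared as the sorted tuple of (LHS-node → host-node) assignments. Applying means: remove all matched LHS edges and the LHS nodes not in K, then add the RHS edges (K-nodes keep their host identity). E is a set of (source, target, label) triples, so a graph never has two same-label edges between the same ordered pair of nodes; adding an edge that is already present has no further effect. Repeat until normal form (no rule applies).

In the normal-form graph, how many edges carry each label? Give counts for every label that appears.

start.  V:8 E:10  edges: 0-r->3 1-q->0 2-r->4 2-q->5 2-r->6 2-q->7 3-q->1 3-r->3 4-r->2 6-r->2
1. fire R2 via {0↦4, 1↦2, 2↦5}  →  V:6 E:7  edges: 0-r->3 1-q->0 2-r->6 2-q->7 3-q->1 3-r->3 6-r->2
2. fire R2 via {0↦6, 1↦2, 2↦7}  →  V:4 E:4  edges: 0-r->3 1-q->0 3-q->1 3-r->3
normal form: no rule applies after step 2
NF edges: [(0, 3, 'r'), (1, 0, 'q'), (3, 1, 'q'), (3, 3, 'r')]

Answer: q:2 r:2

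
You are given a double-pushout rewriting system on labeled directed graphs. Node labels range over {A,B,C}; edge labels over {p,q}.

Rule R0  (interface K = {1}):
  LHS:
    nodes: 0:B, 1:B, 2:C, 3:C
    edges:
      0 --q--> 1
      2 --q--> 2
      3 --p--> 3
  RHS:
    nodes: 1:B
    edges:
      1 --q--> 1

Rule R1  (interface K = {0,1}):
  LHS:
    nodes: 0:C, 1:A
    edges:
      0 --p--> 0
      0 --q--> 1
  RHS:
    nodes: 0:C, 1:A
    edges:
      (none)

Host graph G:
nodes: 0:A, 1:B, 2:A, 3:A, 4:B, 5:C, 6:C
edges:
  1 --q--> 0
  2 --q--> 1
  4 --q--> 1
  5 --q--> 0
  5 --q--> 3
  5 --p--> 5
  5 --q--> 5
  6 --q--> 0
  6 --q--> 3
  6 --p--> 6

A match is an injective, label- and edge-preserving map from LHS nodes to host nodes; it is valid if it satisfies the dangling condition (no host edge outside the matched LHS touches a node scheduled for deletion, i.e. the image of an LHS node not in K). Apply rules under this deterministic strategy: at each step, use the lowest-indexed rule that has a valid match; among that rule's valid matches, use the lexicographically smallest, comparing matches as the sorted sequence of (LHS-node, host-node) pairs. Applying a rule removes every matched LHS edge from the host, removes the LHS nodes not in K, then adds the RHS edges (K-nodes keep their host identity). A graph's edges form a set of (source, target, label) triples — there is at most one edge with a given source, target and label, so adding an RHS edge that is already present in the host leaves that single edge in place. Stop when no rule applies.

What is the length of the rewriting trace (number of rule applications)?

[0] host  ⇒  7 nodes, 10 edges  {1-q->0 2-q->1 4-q->1 5-q->0 5-q->3 5-p->5 5-q->5 6-q->0 6-q->3 6-p->6}
[1] R1 @ {0↦5, 1↦0}  ⇒  7 nodes, 8 edges  {1-q->0 2-q->1 4-q->1 5-q->3 5-q->5 6-q->0 6-q->3 6-p->6}
[2] R1 @ {0↦6, 1↦0}  ⇒  7 nodes, 6 edges  {1-q->0 2-q->1 4-q->1 5-q->3 5-q->5 6-q->3}
normal form: no rule applies after step 2

Answer: 2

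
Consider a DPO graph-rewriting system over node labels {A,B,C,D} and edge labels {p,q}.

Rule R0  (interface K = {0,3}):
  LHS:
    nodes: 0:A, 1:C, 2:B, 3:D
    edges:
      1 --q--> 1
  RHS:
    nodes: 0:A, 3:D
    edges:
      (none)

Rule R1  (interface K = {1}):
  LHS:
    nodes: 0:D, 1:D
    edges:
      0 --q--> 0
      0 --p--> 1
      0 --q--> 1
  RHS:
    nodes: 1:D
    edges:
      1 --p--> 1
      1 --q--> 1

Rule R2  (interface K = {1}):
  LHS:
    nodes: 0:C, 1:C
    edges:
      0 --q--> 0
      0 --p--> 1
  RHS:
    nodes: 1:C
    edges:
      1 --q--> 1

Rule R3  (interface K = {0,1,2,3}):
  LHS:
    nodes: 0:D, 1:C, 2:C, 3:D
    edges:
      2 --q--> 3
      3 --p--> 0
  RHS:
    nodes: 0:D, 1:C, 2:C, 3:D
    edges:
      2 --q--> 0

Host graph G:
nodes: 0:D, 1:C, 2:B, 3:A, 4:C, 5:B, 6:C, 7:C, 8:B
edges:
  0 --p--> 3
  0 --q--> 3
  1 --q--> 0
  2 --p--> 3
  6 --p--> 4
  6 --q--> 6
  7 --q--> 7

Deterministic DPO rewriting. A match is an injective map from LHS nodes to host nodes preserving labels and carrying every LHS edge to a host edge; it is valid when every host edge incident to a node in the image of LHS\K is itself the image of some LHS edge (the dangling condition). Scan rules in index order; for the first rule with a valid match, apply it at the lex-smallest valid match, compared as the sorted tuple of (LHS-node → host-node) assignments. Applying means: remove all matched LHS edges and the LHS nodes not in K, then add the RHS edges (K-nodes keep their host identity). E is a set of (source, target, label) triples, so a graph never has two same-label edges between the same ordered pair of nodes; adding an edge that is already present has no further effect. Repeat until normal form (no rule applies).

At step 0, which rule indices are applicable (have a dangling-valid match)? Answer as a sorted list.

R0: 2 valid matches — {0↦3, 1↦7, 2↦5, 3↦0}, {0↦3, 1↦7, 2↦8, 3↦0}
R1: no valid match — LHS pattern not found
R2: 1 valid match — {0↦6, 1↦4}
R3: no valid match — LHS pattern not found

Answer: [R0,R2]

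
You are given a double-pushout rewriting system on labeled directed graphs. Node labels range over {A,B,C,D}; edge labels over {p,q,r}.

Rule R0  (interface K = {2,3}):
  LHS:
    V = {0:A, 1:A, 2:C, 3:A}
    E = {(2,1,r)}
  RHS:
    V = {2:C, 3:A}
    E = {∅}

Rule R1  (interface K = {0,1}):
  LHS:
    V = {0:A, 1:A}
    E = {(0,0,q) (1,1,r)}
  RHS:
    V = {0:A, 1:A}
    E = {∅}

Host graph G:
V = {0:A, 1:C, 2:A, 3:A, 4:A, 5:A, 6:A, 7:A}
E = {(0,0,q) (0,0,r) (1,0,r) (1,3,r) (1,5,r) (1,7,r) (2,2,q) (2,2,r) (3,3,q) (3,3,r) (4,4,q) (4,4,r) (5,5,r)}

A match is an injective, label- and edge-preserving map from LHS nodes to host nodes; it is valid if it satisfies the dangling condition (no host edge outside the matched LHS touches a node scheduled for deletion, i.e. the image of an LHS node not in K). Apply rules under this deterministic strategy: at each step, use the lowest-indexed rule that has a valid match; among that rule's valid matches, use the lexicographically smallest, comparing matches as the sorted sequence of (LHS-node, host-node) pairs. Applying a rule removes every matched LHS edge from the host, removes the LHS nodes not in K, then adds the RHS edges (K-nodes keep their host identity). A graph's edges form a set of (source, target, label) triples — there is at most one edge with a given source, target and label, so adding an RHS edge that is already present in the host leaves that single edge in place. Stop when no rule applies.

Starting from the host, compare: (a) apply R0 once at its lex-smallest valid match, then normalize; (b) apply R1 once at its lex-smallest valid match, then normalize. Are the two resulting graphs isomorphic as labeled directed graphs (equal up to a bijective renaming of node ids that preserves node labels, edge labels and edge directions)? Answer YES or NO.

Answer: YES

Derivation:
branch R0-first: apply at {0↦6, 1↦7, 2↦1, 3↦0} → |E|=12, then 6 more step(s) → NF |V|=2 |E|=2 V={1:C, 5:A} E=1-r->5 5-r->5
branch R1-first: apply at {0↦0, 1↦2} → |E|=11, then 6 more step(s) → NF |V|=2 |E|=2 V={1:C, 5:A} E=1-r->5 5-r->5
graphs isomorphic (equal up to label-preserving node renaming)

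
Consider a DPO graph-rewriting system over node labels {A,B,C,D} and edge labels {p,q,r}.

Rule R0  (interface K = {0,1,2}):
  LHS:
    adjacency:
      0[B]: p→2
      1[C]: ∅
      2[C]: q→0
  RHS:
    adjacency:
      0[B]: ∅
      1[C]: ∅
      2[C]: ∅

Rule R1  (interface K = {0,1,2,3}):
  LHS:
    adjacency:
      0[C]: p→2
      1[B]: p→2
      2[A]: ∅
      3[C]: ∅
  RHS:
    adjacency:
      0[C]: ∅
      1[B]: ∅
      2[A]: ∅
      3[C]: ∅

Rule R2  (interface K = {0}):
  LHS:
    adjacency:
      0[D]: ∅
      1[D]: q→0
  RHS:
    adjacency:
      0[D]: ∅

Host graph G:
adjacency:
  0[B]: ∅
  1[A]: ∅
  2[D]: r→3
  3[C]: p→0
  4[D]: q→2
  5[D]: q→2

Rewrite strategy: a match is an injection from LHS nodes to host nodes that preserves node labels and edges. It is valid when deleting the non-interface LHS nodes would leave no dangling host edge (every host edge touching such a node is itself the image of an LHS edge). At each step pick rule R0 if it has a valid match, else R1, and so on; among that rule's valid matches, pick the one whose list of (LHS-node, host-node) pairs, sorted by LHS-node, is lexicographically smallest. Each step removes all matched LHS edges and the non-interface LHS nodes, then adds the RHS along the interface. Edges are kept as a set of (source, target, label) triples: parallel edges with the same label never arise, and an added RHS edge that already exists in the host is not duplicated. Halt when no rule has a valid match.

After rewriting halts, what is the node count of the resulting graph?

initial: |V|=6 |E|=4  E = 2-r->3 3-p->0 4-q->2 5-q->2
step 1: apply R2 at {0↦2, 1↦4}  → |V|=5 |E|=3  E = 2-r->3 3-p->0 5-q->2
step 2: apply R2 at {0↦2, 1↦5}  → |V|=4 |E|=2  E = 2-r->3 3-p->0
final graph: no rule applies after step 2
NF nodes: {0:B, 1:A, 2:D, 3:C}

Answer: 4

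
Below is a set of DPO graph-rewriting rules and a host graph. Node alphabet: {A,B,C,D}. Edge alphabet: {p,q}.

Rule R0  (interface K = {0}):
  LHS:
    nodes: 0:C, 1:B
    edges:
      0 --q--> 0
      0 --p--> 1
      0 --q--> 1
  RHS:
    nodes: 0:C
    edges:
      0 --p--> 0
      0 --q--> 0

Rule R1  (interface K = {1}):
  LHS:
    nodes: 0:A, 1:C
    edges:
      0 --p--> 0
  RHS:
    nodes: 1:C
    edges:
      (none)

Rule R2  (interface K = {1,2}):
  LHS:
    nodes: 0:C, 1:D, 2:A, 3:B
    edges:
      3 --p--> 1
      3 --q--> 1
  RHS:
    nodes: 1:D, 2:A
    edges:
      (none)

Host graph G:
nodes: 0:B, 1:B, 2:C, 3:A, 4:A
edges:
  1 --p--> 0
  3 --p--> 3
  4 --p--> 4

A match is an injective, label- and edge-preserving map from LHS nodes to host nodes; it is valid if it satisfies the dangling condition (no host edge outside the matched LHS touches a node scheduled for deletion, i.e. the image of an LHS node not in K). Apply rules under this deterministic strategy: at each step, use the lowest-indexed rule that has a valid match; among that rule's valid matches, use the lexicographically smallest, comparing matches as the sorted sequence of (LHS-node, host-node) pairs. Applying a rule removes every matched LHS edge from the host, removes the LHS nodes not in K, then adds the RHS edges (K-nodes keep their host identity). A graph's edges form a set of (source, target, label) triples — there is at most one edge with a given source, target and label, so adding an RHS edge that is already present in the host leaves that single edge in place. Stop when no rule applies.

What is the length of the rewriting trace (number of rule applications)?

start.  V:5 E:3  edges: 1-p->0 3-p->3 4-p->4
1. fire R1 via {0↦3, 1↦2}  →  V:4 E:2  edges: 1-p->0 4-p->4
2. fire R1 via {0↦4, 1↦2}  →  V:3 E:1  edges: 1-p->0
normal form: no rule applies after step 2

Answer: 2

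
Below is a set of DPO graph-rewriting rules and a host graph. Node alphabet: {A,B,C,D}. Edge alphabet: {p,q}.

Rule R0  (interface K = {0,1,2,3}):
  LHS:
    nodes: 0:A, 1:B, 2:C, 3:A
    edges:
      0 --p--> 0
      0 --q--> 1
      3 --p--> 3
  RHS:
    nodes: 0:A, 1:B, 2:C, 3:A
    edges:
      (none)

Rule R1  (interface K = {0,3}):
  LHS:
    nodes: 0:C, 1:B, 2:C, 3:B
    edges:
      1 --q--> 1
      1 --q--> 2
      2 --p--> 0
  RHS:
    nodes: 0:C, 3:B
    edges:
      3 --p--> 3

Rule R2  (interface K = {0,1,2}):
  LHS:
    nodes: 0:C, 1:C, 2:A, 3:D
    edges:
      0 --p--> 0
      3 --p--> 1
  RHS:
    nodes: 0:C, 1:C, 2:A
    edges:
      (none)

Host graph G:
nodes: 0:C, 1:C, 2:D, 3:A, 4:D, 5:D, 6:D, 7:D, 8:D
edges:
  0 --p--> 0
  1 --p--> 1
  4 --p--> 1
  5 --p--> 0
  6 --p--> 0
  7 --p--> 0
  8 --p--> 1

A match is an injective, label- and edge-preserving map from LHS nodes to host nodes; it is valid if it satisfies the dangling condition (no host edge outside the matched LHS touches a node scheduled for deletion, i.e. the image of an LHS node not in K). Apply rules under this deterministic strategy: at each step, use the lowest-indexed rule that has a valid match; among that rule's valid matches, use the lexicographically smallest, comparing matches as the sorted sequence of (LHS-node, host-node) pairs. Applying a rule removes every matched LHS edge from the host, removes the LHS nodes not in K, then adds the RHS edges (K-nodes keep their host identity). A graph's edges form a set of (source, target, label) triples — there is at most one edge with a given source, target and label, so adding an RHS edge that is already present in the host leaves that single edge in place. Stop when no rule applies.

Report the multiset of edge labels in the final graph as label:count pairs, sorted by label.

Answer: p:3

Derivation:
initial: |V|=9 |E|=7  E = 0-p->0 1-p->1 4-p->1 5-p->0 6-p->0 7-p->0 8-p->1
step 1: apply R2 at {0↦0, 1↦1, 2↦3, 3↦4}  → |V|=8 |E|=5  E = 1-p->1 5-p->0 6-p->0 7-p->0 8-p->1
step 2: apply R2 at {0↦1, 1↦0, 2↦3, 3↦5}  → |V|=7 |E|=3  E = 6-p->0 7-p->0 8-p->1
final graph: no rule applies after step 2
NF edges: [(6, 0, 'p'), (7, 0, 'p'), (8, 1, 'p')]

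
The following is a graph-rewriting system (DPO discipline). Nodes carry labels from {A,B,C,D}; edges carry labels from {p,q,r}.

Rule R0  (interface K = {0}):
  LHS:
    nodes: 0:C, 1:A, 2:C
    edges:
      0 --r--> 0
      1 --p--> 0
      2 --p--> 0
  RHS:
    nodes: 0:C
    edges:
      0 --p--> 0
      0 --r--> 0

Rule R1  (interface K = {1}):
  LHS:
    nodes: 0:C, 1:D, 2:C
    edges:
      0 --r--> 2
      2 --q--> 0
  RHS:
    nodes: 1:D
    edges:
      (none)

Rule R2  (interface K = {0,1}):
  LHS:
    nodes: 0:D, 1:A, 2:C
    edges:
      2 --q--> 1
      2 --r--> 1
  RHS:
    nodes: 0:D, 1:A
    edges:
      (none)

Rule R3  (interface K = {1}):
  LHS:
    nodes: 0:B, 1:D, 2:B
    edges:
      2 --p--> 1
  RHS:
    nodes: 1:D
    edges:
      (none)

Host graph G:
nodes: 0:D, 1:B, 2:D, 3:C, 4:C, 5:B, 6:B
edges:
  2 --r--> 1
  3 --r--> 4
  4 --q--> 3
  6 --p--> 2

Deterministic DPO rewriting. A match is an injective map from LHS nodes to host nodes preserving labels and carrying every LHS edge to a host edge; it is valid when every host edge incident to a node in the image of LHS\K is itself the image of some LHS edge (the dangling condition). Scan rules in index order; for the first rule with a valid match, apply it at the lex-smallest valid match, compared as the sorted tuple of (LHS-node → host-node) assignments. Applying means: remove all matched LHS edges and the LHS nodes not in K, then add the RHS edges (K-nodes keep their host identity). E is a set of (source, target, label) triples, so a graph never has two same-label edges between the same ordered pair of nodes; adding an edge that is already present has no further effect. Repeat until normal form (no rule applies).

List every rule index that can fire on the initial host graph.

Answer: [R1,R3]

Steps:
R0: no valid match — LHS pattern not found
R1: 2 valid matches — {0↦3, 1↦0, 2↦4}, {0↦3, 1↦2, 2↦4}
R2: no valid match — LHS pattern not found
R3: 1 valid match — {0↦5, 1↦2, 2↦6}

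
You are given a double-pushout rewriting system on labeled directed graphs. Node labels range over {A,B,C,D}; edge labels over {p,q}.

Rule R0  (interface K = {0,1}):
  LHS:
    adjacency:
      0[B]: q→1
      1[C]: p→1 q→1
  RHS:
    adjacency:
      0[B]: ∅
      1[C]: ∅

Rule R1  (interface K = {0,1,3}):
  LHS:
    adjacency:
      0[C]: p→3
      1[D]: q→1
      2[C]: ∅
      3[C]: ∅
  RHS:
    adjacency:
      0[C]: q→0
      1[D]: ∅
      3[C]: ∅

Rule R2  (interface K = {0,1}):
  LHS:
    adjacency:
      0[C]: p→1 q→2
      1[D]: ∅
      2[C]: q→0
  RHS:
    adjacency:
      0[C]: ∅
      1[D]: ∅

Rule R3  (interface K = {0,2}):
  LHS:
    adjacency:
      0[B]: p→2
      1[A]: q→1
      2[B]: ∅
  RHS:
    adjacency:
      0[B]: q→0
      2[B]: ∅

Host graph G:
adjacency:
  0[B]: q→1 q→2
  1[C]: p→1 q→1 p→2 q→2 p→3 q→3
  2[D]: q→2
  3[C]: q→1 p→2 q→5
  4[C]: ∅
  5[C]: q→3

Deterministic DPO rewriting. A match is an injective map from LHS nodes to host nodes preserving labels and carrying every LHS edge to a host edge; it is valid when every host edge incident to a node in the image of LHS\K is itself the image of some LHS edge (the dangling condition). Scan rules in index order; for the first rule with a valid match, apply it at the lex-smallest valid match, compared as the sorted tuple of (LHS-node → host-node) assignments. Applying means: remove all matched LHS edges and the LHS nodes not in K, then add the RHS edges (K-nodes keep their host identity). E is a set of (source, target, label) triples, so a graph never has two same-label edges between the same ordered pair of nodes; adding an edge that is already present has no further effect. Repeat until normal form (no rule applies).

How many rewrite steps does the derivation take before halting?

Answer: 4

Steps:
start.  V:6 E:13  edges: 0-q->1 0-q->2 1-p->1 1-q->1 1-p->2 1-q->2 1-p->3 1-q->3 2-q->2 3-q->1 3-p->2 3-q->5 5-q->3
1. fire R0 via {0↦0, 1↦1}  →  V:6 E:10  edges: 0-q->2 1-p->2 1-q->2 1-p->3 1-q->3 2-q->2 3-q->1 3-p->2 3-q->5 5-q->3
2. fire R1 via {0↦1, 1↦2, 2↦4, 3↦3}  →  V:5 E:9  edges: 0-q->2 1-q->1 1-p->2 1-q->2 1-q->3 3-q->1 3-p->2 3-q->5 5-q->3
3. fire R2 via {0↦3, 1↦2, 2↦5}  →  V:4 E:6  edges: 0-q->2 1-q->1 1-p->2 1-q->2 1-q->3 3-q->1
4. fire R2 via {0↦1, 1↦2, 2↦3}  →  V:3 E:3  edges: 0-q->2 1-q->1 1-q->2
normal form: no rule applies after step 4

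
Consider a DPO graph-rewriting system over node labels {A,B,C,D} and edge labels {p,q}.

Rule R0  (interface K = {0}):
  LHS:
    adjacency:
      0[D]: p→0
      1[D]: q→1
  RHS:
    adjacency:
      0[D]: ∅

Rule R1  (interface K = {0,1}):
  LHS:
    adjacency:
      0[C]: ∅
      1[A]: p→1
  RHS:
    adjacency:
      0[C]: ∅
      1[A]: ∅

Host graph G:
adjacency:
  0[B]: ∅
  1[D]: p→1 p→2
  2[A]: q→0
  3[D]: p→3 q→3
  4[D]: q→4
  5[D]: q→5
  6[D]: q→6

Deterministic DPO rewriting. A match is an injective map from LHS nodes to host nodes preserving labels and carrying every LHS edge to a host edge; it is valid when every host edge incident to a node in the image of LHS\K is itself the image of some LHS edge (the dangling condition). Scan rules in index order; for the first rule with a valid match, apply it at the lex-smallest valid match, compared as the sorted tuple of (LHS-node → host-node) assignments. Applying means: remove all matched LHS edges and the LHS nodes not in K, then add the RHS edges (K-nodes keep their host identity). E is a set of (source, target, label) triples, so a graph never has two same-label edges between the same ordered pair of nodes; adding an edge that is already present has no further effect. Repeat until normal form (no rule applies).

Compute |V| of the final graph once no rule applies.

Answer: 5

Derivation:
initial: |V|=7 |E|=8  E = 1-p->1 1-p->2 2-q->0 3-p->3 3-q->3 4-q->4 5-q->5 6-q->6
step 1: apply R0 at {0↦1, 1↦4}  → |V|=6 |E|=6  E = 1-p->2 2-q->0 3-p->3 3-q->3 5-q->5 6-q->6
step 2: apply R0 at {0↦3, 1↦5}  → |V|=5 |E|=4  E = 1-p->2 2-q->0 3-q->3 6-q->6
final graph: no rule applies after step 2
NF nodes: {0:B, 1:D, 2:A, 3:D, 6:D}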